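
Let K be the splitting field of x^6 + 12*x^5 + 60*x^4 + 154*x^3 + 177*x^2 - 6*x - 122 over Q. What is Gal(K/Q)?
The polynomial f is an irreducible sextic over Q, so G = Gal(f/Q) is one of the 16 transitive subgroups 6T1, ..., 6T16 of S_6. The discriminant of f is 304930925568, which is not a perfect square, so G is not contained in A_6. The transitive groups of degree 6 not contained in A_6 are: C_6 (6T1, order 6), S_3 (6T2, order 6), D_6 (6T3, order 12), C_3 x S_3 (6T5, order 18), A_4 x C_2 (6T6, order 24), S_4 (6T8, order 24), S_3 x S_3 (6T9, order 36), S_4 x C_2 (6T11, order 48), (S_3 x S_3) : C_2 (6T13, order 72), PGL(2,5) (6T14, order 120), S_6 (6T16, order 720). By Dedekind's theorem, for a prime p not dividing disc(f) the degrees of the irreducible factors of f mod p form the cycle type of an element of G. Factoring f modulo the 79 such primes p <= 421 (skipping 2, 3, 41, which divide the discriminant), each new pattern first appears at: mod 5: f = (x^2 + 3)(x^2 + 3x + 3)(x^2 + 4x + 2), pattern 2+2+2; mod 7: f = (x^6 + 5x^5 + 4x^4 + 2x^2 + x + 4), pattern 6; mod 11: f = (x + 1)(x + 7)(x^2 + 5x + 3)(x^2 + 10x + 1), pattern 2+2+1+1; mod 13: f = (x^3 + 6x^2 + 3)(x^3 + 6x^2 + 11x + 7), pattern 3+3; mod 61: f = (x)(x + 23)(x + 32)(x + 39)(x + 44)(x + 57), pattern 1+1+1+1+1+1. No other pattern occurs in this range, so the set of observed cycle types is {2+2+2, 6, 2+2+1+1, 3+3, 1+1+1+1+1+1}. The candidates containing elements of all these cycle types are D_6 (6T3) of order 12, A_4 x C_2 (6T6) of order 24, S_3 x S_3 (6T9) of order 36, S_4 x C_2 (6T11) of order 48, (S_3 x S_3) : C_2 (6T13) of order 72, PGL(2,5) (6T14) of order 120, S_6 (6T16) of order 720; the others are excluded. The observed types are precisely the cycle types that occur in D_6 (6T3). Each of the other remaining candidates has further cycle types, and by the Chebotarev density theorem the matching factorization patterns would occur for a proportion of primes equal to their share of the group: A_4 x C_2 (6T6) additionally contains elements of type 2+1+1+1+1 (3 of its 24 elements, about 12% of primes); S_3 x S_3 (6T9) additionally contains elements of type 3+1+1+1 (4 of its 36 elements, about 11% of primes); S_4 x C_2 (6T11) additionally contains elements of type 4+2, 4+1+1, 2+1+1+1+1 (15 of its 48 elements, about 31% of primes); (S_3 x S_3) : C_2 (6T13) additionally contains elements of type 4+2, 3+2+1, 3+1+1+1, 2+1+1+1+1 (40 of its 72 elements, about 56% of primes); PGL(2,5) (6T14) additionally contains elements of type 5+1, 4+1+1 (54 of its 120 elements, about 45% of primes); S_6 (6T16) additionally contains elements of type 5+1, 4+2, 4+1+1, 3+2+1, 3+1+1+1, 2+1+1+1+1 (499 of its 720 elements, about 69% of primes). None of the 79 primes tested shows any such pattern (for each of these groups the chance of that is below 10^-4), which rules them out. Hence G = D_6 (6T3), of order 12.

D_6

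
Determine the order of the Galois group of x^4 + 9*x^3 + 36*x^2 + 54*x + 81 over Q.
4

The degree of the splitting field over Q equals the order of the Galois group, so first determine the group. The polynomial is an irreducible quartic over Q and its discriminant is 66430125, which is not a perfect square, so the Galois group is not contained in A_4. The resolvent cubic y^3 - 36*y^2 + 162*y + 2187 has exactly one rational root, so the Galois group is C_4 or D_4. The quartic becomes reducible over Q(sqrt(disc)), so the group is C_4. The Galois group C_4 (4T1) has order 4, so the splitting field has degree 4 over Q.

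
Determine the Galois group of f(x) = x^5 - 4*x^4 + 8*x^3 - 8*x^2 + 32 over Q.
The polynomial f is an irreducible quintic over Q, so G = Gal(f/Q) is a transitive subgroup of S_5: one of C_5 (5T1, order 5), D_5 (5T2, order 10), F_20 (5T3, order 20), A_5 (5T4, order 60) or S_5 (5T5, order 120). The discriminant of f is 2316304384 = 48128^2, a perfect square, so G is contained in A_5. The transitive groups of degree 5 contained in A_5 are: C_5 (5T1, order 5), D_5 (5T2, order 10), A_5 (5T4, order 60). By Dedekind's theorem, for a prime p not dividing disc(f) the degrees of the irreducible factors of f mod p form the cycle type of an element of G. Factoring f modulo the 23 such primes p <= 97 (skipping 2, 47, which divide the discriminant), each new pattern first appears at: mod 3: f = (x^5 + 2x^4 + 2x^3 + x^2 + 2), pattern 5; mod 5: f = (x + 2)(x^2 + 3)(x^2 + 4x + 2), pattern 2+2+1; mod 83: f = (x + 4)(x + 24)(x + 30)(x + 46)(x + 58), pattern 1+1+1+1+1. No other pattern occurs in this range, so the set of observed cycle types is {5, 2+2+1, 1+1+1+1+1}. The candidates containing elements of all these cycle types are D_5 (5T2) of order 10, A_5 (5T4) of order 60; the others are excluded. The observed types are precisely the cycle types that occur in D_5 (5T2). Each of the other remaining candidates has further cycle types, and by the Chebotarev density theorem the matching factorization patterns would occur for a proportion of primes equal to their share of the group: A_5 (5T4) additionally contains elements of type 3+1+1 (20 of its 60 elements, about 33% of primes). None of the 23 primes tested shows any such pattern (for each of these groups the chance of that is below 10^-4), which rules them out. Hence G = D_5 (5T2), of order 10.

D_5, the dihedral group of order 10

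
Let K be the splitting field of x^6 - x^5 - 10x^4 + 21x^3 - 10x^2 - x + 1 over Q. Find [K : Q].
6

The degree of the splitting field over Q equals the order of the Galois group, so first determine the group. The polynomial f is an irreducible sextic over Q, so G = Gal(f/Q) is one of the 16 transitive subgroups 6T1, ..., 6T16 of S_6. The discriminant of f is 810448, which is not a perfect square, so G is not contained in A_6. The transitive groups of degree 6 not contained in A_6 are: C_6 (6T1, order 6), S_3 (6T2, order 6), D_6 (6T3, order 12), C_3 x S_3 (6T5, order 18), A_4 x C_2 (6T6, order 24), S_4 (6T8, order 24), S_3 x S_3 (6T9, order 36), S_4 x C_2 (6T11, order 48), (S_3 x S_3) : C_2 (6T13, order 72), PGL(2,5) (6T14, order 120), S_6 (6T16, order 720). By Dedekind's theorem, for a prime p not dividing disc(f) the degrees of the irreducible factors of f mod p form the cycle type of an element of G. Factoring f modulo the 23 such primes p <= 97 (skipping 2, 37, which divide the discriminant), each new pattern first appears at: mod 3: f = (x^3 + 2x + 1)(x^3 + 2x^2 + 1), pattern 3+3; mod 5: f = (x^2 + 2x + 4)(x^2 + 3x + 4)(x^2 + 4x + 1), pattern 2+2+2; mod 67: f = (x + 12)(x + 25)(x + 28)(x + 32)(x + 44)(x + 59), pattern 1+1+1+1+1+1. No other pattern occurs in this range, so the set of observed cycle types is {3+3, 2+2+2, 1+1+1+1+1+1}. The candidates containing elements of all these cycle types are C_6 (6T1) of order 6, S_3 (6T2) of order 6, D_6 (6T3) of order 12, C_3 x S_3 (6T5) of order 18, A_4 x C_2 (6T6) of order 24, S_4 (6T8) of order 24, S_3 x S_3 (6T9) of order 36, S_4 x C_2 (6T11) of order 48, (S_3 x S_3) : C_2 (6T13) of order 72, PGL(2,5) (6T14) of order 120, S_6 (6T16) of order 720; the others are excluded. The observed types are precisely the cycle types that occur in S_3 (6T2). Each of the other remaining candidates has further cycle types, and by the Chebotarev density theorem the matching factorization patterns would occur for a proportion of primes equal to their share of the group: C_6 (6T1) additionally contains elements of type 6 (2 of its 6 elements, about 33% of primes); D_6 (6T3) additionally contains elements of type 6, 2+2+1+1 (5 of its 12 elements, about 42% of primes); C_3 x S_3 (6T5) additionally contains elements of type 6, 3+1+1+1 (10 of its 18 elements, about 56% of primes); A_4 x C_2 (6T6) additionally contains elements of type 6, 2+2+1+1, 2+1+1+1+1 (14 of its 24 elements, about 58% of primes); S_4 (6T8) additionally contains elements of type 4+1+1, 2+2+1+1 (9 of its 24 elements, about 38% of primes); S_3 x S_3 (6T9) additionally contains elements of type 6, 3+1+1+1, 2+2+1+1 (25 of its 36 elements, about 69% of primes); S_4 x C_2 (6T11) additionally contains elements of type 6, 4+2, 4+1+1, 2+2+1+1, 2+1+1+1+1 (32 of its 48 elements, about 67% of primes); (S_3 x S_3) : C_2 (6T13) additionally contains elements of type 6, 4+2, 3+2+1, 3+1+1+1, 2+2+1+1, 2+1+1+1+1 (61 of its 72 elements, about 85% of primes); PGL(2,5) (6T14) additionally contains elements of type 6, 5+1, 4+1+1, 2+2+1+1 (89 of its 120 elements, about 74% of primes); S_6 (6T16) additionally contains elements of type 6, 5+1, 4+2, 4+1+1, 3+2+1, 3+1+1+1, 2+2+1+1, 2+1+1+1+1 (664 of its 720 elements, about 92% of primes). None of the 23 primes tested shows any such pattern (for each of these groups the chance of that is below 10^-4), which rules them out. Hence G = S_3 (6T2), of order 6. The Galois group S_3 (6T2) has order 6, so the splitting field has degree 6 over Q.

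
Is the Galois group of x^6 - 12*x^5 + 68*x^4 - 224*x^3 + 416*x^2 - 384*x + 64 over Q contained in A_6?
The polynomial is irreducible of degree 6 over Q. Its discriminant is 164995463643136 = 12845056^2, a perfect square. A Galois group lies in the alternating group exactly when the discriminant is a square in Q, so the Galois group (A_4) is contained in A_6.

Yes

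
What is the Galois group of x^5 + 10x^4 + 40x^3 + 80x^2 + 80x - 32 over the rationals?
The polynomial f is an irreducible quintic over Q, so G = Gal(f/Q) is a transitive subgroup of S_5: one of C_5 (5T1, order 5), D_5 (5T2, order 10), F_20 (5T3, order 20), A_5 (5T4, order 60) or S_5 (5T5, order 120). The discriminant of f is 52428800000, which is not a perfect square, so G is not contained in A_5. The transitive groups of degree 5 not contained in A_5 are: F_20 (5T3, order 20), S_5 (5T5, order 120). By Dedekind's theorem, for a prime p not dividing disc(f) the degrees of the irreducible factors of f mod p form the cycle type of an element of G. Factoring f modulo the 18 such primes p <= 71 (skipping 2, 5, which divide the discriminant), each new pattern first appears at: mod 3: f = (x + 1)(x^4 + x^2 + x + 1), pattern 4+1; mod 11: f = (x^5 + 10x^4 + 7x^3 + 3x^2 + 3x + 1), pattern 5; mod 19: f = (x + 10)(x^2 + 2x + 7)(x^2 + 17x + 18), pattern 2+2+1. No other pattern occurs in this range, so the set of observed cycle types is {4+1, 5, 2+2+1}. The candidates containing elements of all these cycle types are F_20 (5T3) of order 20, S_5 (5T5) of order 120; the others are excluded. The observed types are precisely the cycle types that occur in F_20 (5T3) (apart from the identity). Each of the other remaining candidates has further cycle types, and by the Chebotarev density theorem the matching factorization patterns would occur for a proportion of primes equal to their share of the group: S_5 (5T5) additionally contains elements of type 3+2, 3+1+1, 2+1+1+1 (50 of its 120 elements, about 42% of primes). None of the 18 primes tested shows any such pattern (for each of these groups the chance of that is below 10^-4), which rules them out. Hence G = F_20 (5T3), of order 20.

F_20 (order 20)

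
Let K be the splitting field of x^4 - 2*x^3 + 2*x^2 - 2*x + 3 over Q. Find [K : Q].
The degree of the splitting field over Q equals the order of the Galois group, so first determine the group. The polynomial is an irreducible quartic over Q and its discriminant is 3136 = 56^2, a perfect square, so the Galois group is contained in A_4. The resolvent cubic y^3 - 2*y^2 - 8*y + 8 is irreducible over Q. An irreducible resolvent with square discriminant gives A_4. The Galois group A_4 (4T4) has order 12, so the splitting field has degree 12 over Q.

12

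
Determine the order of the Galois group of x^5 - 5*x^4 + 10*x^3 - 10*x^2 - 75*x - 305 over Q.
10

The degree of the splitting field over Q equals the order of the Galois group, so first determine the group. The polynomial f is an irreducible quintic over Q, so G = Gal(f/Q) is a transitive subgroup of S_5: one of C_5 (5T1, order 5), D_5 (5T2, order 10), F_20 (5T3, order 20), A_5 (5T4, order 60) or S_5 (5T5, order 120). The discriminant of f is 67108864000000 = 8192000^2, a perfect square, so G is contained in A_5. The transitive groups of degree 5 contained in A_5 are: C_5 (5T1, order 5), D_5 (5T2, order 10), A_5 (5T4, order 60). By Dedekind's theorem, for a prime p not dividing disc(f) the degrees of the irreducible factors of f mod p form the cycle type of an element of G. Factoring f modulo the 23 such primes p <= 97 (skipping 2, 5, which divide the discriminant), each new pattern first appears at: mod 3: f = (x + 2)(x^2 + 1)(x^2 + 2x + 2), pattern 2+2+1; mod 7: f = (x^5 + 2x^4 + 3x^3 + 4x^2 + 2x + 3), pattern 5. No other pattern occurs in this range, so the set of observed cycle types is {2+2+1, 5}. The candidates containing elements of all these cycle types are D_5 (5T2) of order 10, A_5 (5T4) of order 60; the others are excluded. The observed types are precisely the cycle types that occur in D_5 (5T2) (apart from the identity). Each of the other remaining candidates has further cycle types, and by the Chebotarev density theorem the matching factorization patterns would occur for a proportion of primes equal to their share of the group: A_5 (5T4) additionally contains elements of type 3+1+1 (20 of its 60 elements, about 33% of primes). None of the 23 primes tested shows any such pattern (for each of these groups the chance of that is below 10^-4), which rules them out. Hence G = D_5 (5T2), of order 10. The Galois group D_5 (5T2) has order 10, so the splitting field has degree 10 over Q.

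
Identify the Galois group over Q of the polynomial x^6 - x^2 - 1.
The polynomial f is an irreducible sextic over Q, so G = Gal(f/Q) is one of the 16 transitive subgroups 6T1, ..., 6T16 of S_6. The discriminant of f is 33856 = 184^2, a perfect square, so G is contained in A_6. The transitive groups of degree 6 contained in A_6 are: A_4 (6T4, order 12), S_4 (6T7, order 24), (C_3 x C_3) : C_4 (6T10, order 36), PSL(2,5) (6T12, order 60), A_6 (6T15, order 360). By Dedekind's theorem, for a prime p not dividing disc(f) the degrees of the irreducible factors of f mod p form the cycle type of an element of G. Factoring f modulo the 79 such primes p <= 419 (skipping 2, 23, which divide the discriminant), each new pattern first appears at: mod 3: f = (x^3 + x^2 + 2x + 1)(x^3 + 2x^2 + 2x + 2), pattern 3+3; mod 5: f = (x^2 + 3)(x^4 + 2x^2 + 3), pattern 4+2; mod 19: f = (x + 5)(x + 14)(x^2 + 9x + 15)(x^2 + 10x + 15), pattern 2+2+1+1; mod 223: f = (x + 16)(x + 57)(x + 78)(x + 145)(x + 166)(x + 207), pattern 1+1+1+1+1+1. No other pattern occurs in this range, so the set of observed cycle types is {3+3, 4+2, 2+2+1+1, 1+1+1+1+1+1}. The candidates containing elements of all these cycle types are S_4 (6T7) of order 24, (C_3 x C_3) : C_4 (6T10) of order 36, A_6 (6T15) of order 360; the others are excluded. The observed types are precisely the cycle types that occur in S_4 (6T7). Each of the other remaining candidates has further cycle types, and by the Chebotarev density theorem the matching factorization patterns would occur for a proportion of primes equal to their share of the group: (C_3 x C_3) : C_4 (6T10) additionally contains elements of type 3+1+1+1 (4 of its 36 elements, about 11% of primes); A_6 (6T15) additionally contains elements of type 5+1, 3+1+1+1 (184 of its 360 elements, about 51% of primes). None of the 79 primes tested shows any such pattern (for each of these groups the chance of that is below 10^-4), which rules them out. Hence G = S_4 (6T7), of order 24.

S_4 (also written S4+)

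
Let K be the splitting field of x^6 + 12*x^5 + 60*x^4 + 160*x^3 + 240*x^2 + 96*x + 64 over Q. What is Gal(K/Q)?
The polynomial f is an irreducible sextic over Q, so G = Gal(f/Q) is one of the 16 transitive subgroups 6T1, ..., 6T16 of S_6. The discriminant of f is -9727331052552192, which is not a perfect square, so G is not contained in A_6. The transitive groups of degree 6 not contained in A_6 are: C_6 (6T1, order 6), S_3 (6T2, order 6), D_6 (6T3, order 12), C_3 x S_3 (6T5, order 18), A_4 x C_2 (6T6, order 24), S_4 (6T8, order 24), S_3 x S_3 (6T9, order 36), S_4 x C_2 (6T11, order 48), (S_3 x S_3) : C_2 (6T13, order 72), PGL(2,5) (6T14, order 120), S_6 (6T16, order 720). By Dedekind's theorem, for a prime p not dividing disc(f) the degrees of the irreducible factors of f mod p form the cycle type of an element of G. Factoring f modulo the 27 such primes p <= 127 (skipping 2, 3, 17, 43, which divide the discriminant), each new pattern first appears at: mod 5: f = (x^6 + 2x^5 + x + 4), pattern 6; mod 7: f = (x + 4)(x^2 + 5x + 2)(x^3 + 3x^2 + 4x + 1), pattern 3+2+1; mod 11: f = (x^2 + 4)(x^4 + x^3 + x^2 + 2x + 5), pattern 4+2; mod 13: f = (x + 5)(x + 8)(x^2 + 2x + 12)(x^2 + 10x + 1), pattern 2+2+1+1; mod 61: f = (x + 21)(x + 43)(x + 55)(x + 59)(x^2 + 17x + 47), pattern 2+1+1+1+1; mod 97: f = (x + 1)(x + 75)(x + 79)(x^3 + 51x^2 + 44x + 8), pattern 3+1+1+1; mod 113: f = (x^2 + 27x + 18)(x^2 + 102x + 36)(x^2 + 109x + 28), pattern 2+2+2; mod 127: f = (x^3 + 55x^2 + 26x + 8)(x^3 + 84x^2 + 113x + 8), pattern 3+3. No other pattern occurs in this range, so the set of observed cycle types is {6, 3+2+1, 4+2, 2+2+1+1, 2+1+1+1+1, 3+1+1+1, 2+2+2, 3+3}. The candidates containing elements of all these cycle types are (S_3 x S_3) : C_2 (6T13) of order 72, S_6 (6T16) of order 720; the others are excluded. The observed types are precisely the cycle types that occur in (S_3 x S_3) : C_2 (6T13) (apart from the identity). Each of the other remaining candidates has further cycle types, and by the Chebotarev density theorem the matching factorization patterns would occur for a proportion of primes equal to their share of the group: S_6 (6T16) additionally contains elements of type 5+1, 4+1+1 (234 of its 720 elements, about 32% of primes). None of the 27 primes tested shows any such pattern (for each of these groups the chance of that is below 10^-4), which rules them out. Hence G = (S_3 x S_3) : C_2 (6T13), of order 72.

(S_3 x S_3) : C_2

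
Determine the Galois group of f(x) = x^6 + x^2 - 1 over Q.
6T7: S_4

The polynomial f is an irreducible sextic over Q, so G = Gal(f/Q) is one of the 16 transitive subgroups 6T1, ..., 6T16 of S_6. The discriminant of f is 61504 = 248^2, a perfect square, so G is contained in A_6. The transitive groups of degree 6 contained in A_6 are: A_4 (6T4, order 12), S_4 (6T7, order 24), (C_3 x C_3) : C_4 (6T10, order 36), PSL(2,5) (6T12, order 60), A_6 (6T15, order 360). By Dedekind's theorem, for a prime p not dividing disc(f) the degrees of the irreducible factors of f mod p form the cycle type of an element of G. Factoring f modulo the 79 such primes p <= 419 (skipping 2, 31, which divide the discriminant), each new pattern first appears at: mod 3: f = (x^2 + 1)(x^4 + 2x^2 + 2), pattern 4+2; mod 5: f = (x^3 + x^2 + 3x + 4)(x^3 + 4x^2 + 3x + 1), pattern 3+3; mod 11: f = (x + 3)(x + 8)(x^2 + 4x + 7)(x^2 + 7x + 7), pattern 2+2+1+1; mod 67: f = (x + 2)(x + 3)(x + 11)(x + 56)(x + 64)(x + 65), pattern 1+1+1+1+1+1. No other pattern occurs in this range, so the set of observed cycle types is {4+2, 3+3, 2+2+1+1, 1+1+1+1+1+1}. The candidates containing elements of all these cycle types are S_4 (6T7) of order 24, (C_3 x C_3) : C_4 (6T10) of order 36, A_6 (6T15) of order 360; the others are excluded. The observed types are precisely the cycle types that occur in S_4 (6T7). Each of the other remaining candidates has further cycle types, and by the Chebotarev density theorem the matching factorization patterns would occur for a proportion of primes equal to their share of the group: (C_3 x C_3) : C_4 (6T10) additionally contains elements of type 3+1+1+1 (4 of its 36 elements, about 11% of primes); A_6 (6T15) additionally contains elements of type 5+1, 3+1+1+1 (184 of its 360 elements, about 51% of primes). None of the 79 primes tested shows any such pattern (for each of these groups the chance of that is below 10^-4), which rules them out. Hence G = S_4 (6T7), of order 24.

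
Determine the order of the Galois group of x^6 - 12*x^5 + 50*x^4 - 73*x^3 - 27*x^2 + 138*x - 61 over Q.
The degree of the splitting field over Q equals the order of the Galois group, so first determine the group. The polynomial f is an irreducible sextic over Q, so G = Gal(f/Q) is one of the 16 transitive subgroups 6T1, ..., 6T16 of S_6. The discriminant of f is 30991489 = 5567^2, a perfect square, so G is contained in A_6. The transitive groups of degree 6 contained in A_6 are: A_4 (6T4, order 12), S_4 (6T7, order 24), (C_3 x C_3) : C_4 (6T10, order 36), PSL(2,5) (6T12, order 60), A_6 (6T15, order 360). By Dedekind's theorem, for a prime p not dividing disc(f) the degrees of the irreducible factors of f mod p form the cycle type of an element of G. Factoring f modulo the 21 such primes p <= 79 (skipping 19, which divides the discriminant), each new pattern first appears at: mod 2: f = (x + 1)(x^5 + x^4 + x^3 + x + 1), pattern 5+1; mod 7: f = (x^3 + 3x^2 + x + 1)(x^3 + 6x^2 + 3x + 2), pattern 3+3; mod 61: f = (x)(x + 22)(x^2 + 42x + 12)(x^2 + 46x + 13), pattern 2+2+1+1. No other pattern occurs in this range, so the set of observed cycle types is {5+1, 3+3, 2+2+1+1}. The candidates containing elements of all these cycle types are PSL(2,5) (6T12) of order 60, A_6 (6T15) of order 360; the others are excluded. The observed types are precisely the cycle types that occur in PSL(2,5) (6T12) (apart from the identity). Each of the other remaining candidates has further cycle types, and by the Chebotarev density theorem the matching factorization patterns would occur for a proportion of primes equal to their share of the group: A_6 (6T15) additionally contains elements of type 4+2, 3+1+1+1 (130 of its 360 elements, about 36% of primes). None of the 21 primes tested shows any such pattern (for each of these groups the chance of that is below 10^-4), which rules them out. Hence G = PSL(2,5) (6T12), of order 60. The Galois group PSL(2,5) (6T12) has order 60, so the splitting field has degree 60 over Q.

60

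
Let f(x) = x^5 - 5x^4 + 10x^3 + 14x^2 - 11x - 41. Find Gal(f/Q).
D_5

The polynomial f is an irreducible quintic over Q, so G = Gal(f/Q) is a transitive subgroup of S_5: one of C_5 (5T1, order 5), D_5 (5T2, order 10), F_20 (5T3, order 20), A_5 (5T4, order 60) or S_5 (5T5, order 120). The discriminant of f is 57907609600 = 240640^2, a perfect square, so G is contained in A_5. The transitive groups of degree 5 contained in A_5 are: C_5 (5T1, order 5), D_5 (5T2, order 10), A_5 (5T4, order 60). By Dedekind's theorem, for a prime p not dividing disc(f) the degrees of the irreducible factors of f mod p form the cycle type of an element of G. Factoring f modulo the 23 such primes p <= 101 (skipping 2, 5, 47, which divide the discriminant), each new pattern first appears at: mod 3: f = (x^5 + x^4 + x^3 + 2x^2 + x + 1), pattern 5; mod 11: f = (x + 4)(x^2 + 5x + 3)(x^2 + 8x + 3), pattern 2+2+1; mod 83: f = (x + 20)(x + 43)(x + 47)(x + 60)(x + 74), pattern 1+1+1+1+1. No other pattern occurs in this range, so the set of observed cycle types is {5, 2+2+1, 1+1+1+1+1}. The candidates containing elements of all these cycle types are D_5 (5T2) of order 10, A_5 (5T4) of order 60; the others are excluded. The observed types are precisely the cycle types that occur in D_5 (5T2). Each of the other remaining candidates has further cycle types, and by the Chebotarev density theorem the matching factorization patterns would occur for a proportion of primes equal to their share of the group: A_5 (5T4) additionally contains elements of type 3+1+1 (20 of its 60 elements, about 33% of primes). None of the 23 primes tested shows any such pattern (for each of these groups the chance of that is below 10^-4), which rules them out. Hence G = D_5 (5T2), of order 10.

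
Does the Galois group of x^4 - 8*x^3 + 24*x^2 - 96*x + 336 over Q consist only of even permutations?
Yes

The polynomial is irreducible of degree 4 over Q. Its discriminant is 1358954496 = 36864^2, a perfect square. A Galois group lies in the alternating group exactly when the discriminant is a square in Q, so the Galois group (A_4) is contained in A_4.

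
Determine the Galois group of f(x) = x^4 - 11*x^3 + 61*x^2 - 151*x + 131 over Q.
The polynomial is an irreducible quartic over Q and its discriminant is 465125, which is not a perfect square, so the Galois group is not contained in A_4. The resolvent cubic y^3 - 61*y^2 + 1137*y - 6688 has exactly one rational root, so the Galois group is C_4 or D_4. The quartic becomes reducible over Q(sqrt(disc)), so the group is C_4.

C_4 (order 4)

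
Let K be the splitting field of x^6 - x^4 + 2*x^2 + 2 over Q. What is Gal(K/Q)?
The polynomial f is an irreducible sextic over Q, so G = Gal(f/Q) is one of the 16 transitive subgroups 6T1, ..., 6T16 of S_6. The discriminant of f is -5120000, which is not a perfect square, so G is not contained in A_6. The transitive groups of degree 6 not contained in A_6 are: C_6 (6T1, order 6), S_3 (6T2, order 6), D_6 (6T3, order 12), C_3 x S_3 (6T5, order 18), A_4 x C_2 (6T6, order 24), S_4 (6T8, order 24), S_3 x S_3 (6T9, order 36), S_4 x C_2 (6T11, order 48), (S_3 x S_3) : C_2 (6T13, order 72), PGL(2,5) (6T14, order 120), S_6 (6T16, order 720). By Dedekind's theorem, for a prime p not dividing disc(f) the degrees of the irreducible factors of f mod p form the cycle type of an element of G. Factoring f modulo the 22 such primes p <= 89 (skipping 2, 5, which divide the discriminant), each new pattern first appears at: mod 3: f = (x^3 + x^2 + 2)(x^3 + 2x^2 + 1), pattern 3+3; mod 7: f = (x^2 + 2)(x^2 + x + 6)(x^2 + 6x + 6), pattern 2+2+2; mod 13: f = (x + 4)(x + 9)(x^4 + 2x^2 + 8), pattern 4+1+1; mod 43: f = (x + 12)(x + 31)(x^2 + 4)(x^2 + 10), pattern 2+2+1+1. No other pattern occurs in this range, so the set of observed cycle types is {3+3, 2+2+2, 4+1+1, 2+2+1+1}. The candidates containing elements of all these cycle types are S_4 (6T8) of order 24, S_4 x C_2 (6T11) of order 48, PGL(2,5) (6T14) of order 120, S_6 (6T16) of order 720; the others are excluded. The observed types are precisely the cycle types that occur in S_4 (6T8) (apart from the identity). Each of the other remaining candidates has further cycle types, and by the Chebotarev density theorem the matching factorization patterns would occur for a proportion of primes equal to their share of the group: S_4 x C_2 (6T11) additionally contains elements of type 6, 4+2, 2+1+1+1+1 (17 of its 48 elements, about 35% of primes); PGL(2,5) (6T14) additionally contains elements of type 6, 5+1 (44 of its 120 elements, about 37% of primes); S_6 (6T16) additionally contains elements of type 6, 5+1, 4+2, 3+2+1, 3+1+1+1, 2+1+1+1+1 (529 of its 720 elements, about 73% of primes). None of the 22 primes tested shows any such pattern (for each of these groups the chance of that is below 10^-4), which rules them out. Hence G = S_4 (6T8), of order 24.

S_4 (order 24)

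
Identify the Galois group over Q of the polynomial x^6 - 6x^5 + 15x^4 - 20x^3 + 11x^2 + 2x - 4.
The polynomial f is an irreducible sextic over Q, so G = Gal(f/Q) is one of the 16 transitive subgroups 6T1, ..., 6T16 of S_6. The discriminant of f is 3356224 = 1832^2, a perfect square, so G is contained in A_6. The transitive groups of degree 6 contained in A_6 are: A_4 (6T4, order 12), S_4 (6T7, order 24), (C_3 x C_3) : C_4 (6T10, order 36), PSL(2,5) (6T12, order 60), A_6 (6T15, order 360). By Dedekind's theorem, for a prime p not dividing disc(f) the degrees of the irreducible factors of f mod p form the cycle type of an element of G. Factoring f modulo the 79 such primes p <= 419 (skipping 2, 229, which divide the discriminant), each new pattern first appears at: mod 3: f = (x^3 + x^2 + 2)(x^3 + 2x^2 + x + 1), pattern 3+3; mod 7: f = (x^2 + 5x + 5)(x^4 + 3x^3 + 2x^2 + 4x + 2), pattern 4+2; mod 23: f = (x + 8)(x + 13)(x^2 + 20x + 20)(x^2 + 22x + 18), pattern 2+2+1+1; mod 193: f = (x + 86)(x + 89)(x + 92)(x + 99)(x + 102)(x + 105), pattern 1+1+1+1+1+1. No other pattern occurs in this range, so the set of observed cycle types is {3+3, 4+2, 2+2+1+1, 1+1+1+1+1+1}. The candidates containing elements of all these cycle types are S_4 (6T7) of order 24, (C_3 x C_3) : C_4 (6T10) of order 36, A_6 (6T15) of order 360; the others are excluded. The observed types are precisely the cycle types that occur in S_4 (6T7). Each of the other remaining candidates has further cycle types, and by the Chebotarev density theorem the matching factorization patterns would occur for a proportion of primes equal to their share of the group: (C_3 x C_3) : C_4 (6T10) additionally contains elements of type 3+1+1+1 (4 of its 36 elements, about 11% of primes); A_6 (6T15) additionally contains elements of type 5+1, 3+1+1+1 (184 of its 360 elements, about 51% of primes). None of the 79 primes tested shows any such pattern (for each of these groups the chance of that is below 10^-4), which rules them out. Hence G = S_4 (6T7), of order 24.

S_4, S_4(6d), the S_4-action on 6 points inside A_6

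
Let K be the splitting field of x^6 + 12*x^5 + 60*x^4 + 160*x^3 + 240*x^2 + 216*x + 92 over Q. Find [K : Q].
The degree of the splitting field over Q equals the order of the Galois group, so first determine the group. The polynomial f is an irreducible sextic over Q, so G = Gal(f/Q) is one of the 16 transitive subgroups 6T1, ..., 6T16 of S_6. The discriminant of f is 746496000000 = 864000^2, a perfect square, so G is contained in A_6. The transitive groups of degree 6 contained in A_6 are: A_4 (6T4, order 12), S_4 (6T7, order 24), (C_3 x C_3) : C_4 (6T10, order 36), PSL(2,5) (6T12, order 60), A_6 (6T15, order 360). By Dedekind's theorem, for a prime p not dividing disc(f) the degrees of the irreducible factors of f mod p form the cycle type of an element of G. Factoring f modulo the 6 such primes p <= 23 (skipping 2, 3, 5, which divide the discriminant), each new pattern first appears at: mod 7: f = (x + 5)(x^5 + 4x^3 + 2x + 3), pattern 5+1; mod 23: f = (x)(x + 9)(x + 14)(x^3 + 12x^2 + 3x + 5), pattern 3+1+1+1. No other pattern occurs in this range, so the set of observed cycle types is {5+1, 3+1+1+1}. Among the candidates above, the only group containing elements of all these cycle types is A_6 (6T15) — each of A_4 (6T4), S_4 (6T7), (C_3 x C_3) : C_4 (6T10), PSL(2,5) (6T12) lacks at least one of them. Hence G = A_6 (6T15), of order 360. The Galois group A_6 (6T15) has order 360, so the splitting field has degree 360 over Q.

360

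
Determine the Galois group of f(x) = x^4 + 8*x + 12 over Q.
A_4

The polynomial is an irreducible quartic over Q and its discriminant is 331776 = 576^2, a perfect square, so the Galois group is contained in A_4. The resolvent cubic y^3 - 48*y - 64 is irreducible over Q. An irreducible resolvent with square discriminant gives A_4.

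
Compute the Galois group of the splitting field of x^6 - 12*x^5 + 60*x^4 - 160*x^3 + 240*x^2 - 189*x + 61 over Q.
6T13: (S_3 x S_3) : C_2

The polynomial f is an irreducible sextic over Q, so G = Gal(f/Q) is one of the 16 transitive subgroups 6T1, ..., 6T16 of S_6. The discriminant of f is -9059283, which is not a perfect square, so G is not contained in A_6. The transitive groups of degree 6 not contained in A_6 are: C_6 (6T1, order 6), S_3 (6T2, order 6), D_6 (6T3, order 12), C_3 x S_3 (6T5, order 18), A_4 x C_2 (6T6, order 24), S_4 (6T8, order 24), S_3 x S_3 (6T9, order 36), S_4 x C_2 (6T11, order 48), (S_3 x S_3) : C_2 (6T13, order 72), PGL(2,5) (6T14, order 120), S_6 (6T16, order 720). By Dedekind's theorem, for a prime p not dividing disc(f) the degrees of the irreducible factors of f mod p form the cycle type of an element of G. Factoring f modulo the 28 such primes p <= 127 (skipping 3, 17, 43, which divide the discriminant), each new pattern first appears at: mod 2: f = (x^6 + x + 1), pattern 6; mod 7: f = (x + 4)(x^2 + 6x + 4)(x^3 + 6x^2 + 6), pattern 3+2+1; mod 11: f = (x^2 + 9x + 2)(x^4 + x^3 + 5x^2 + 2x + 3), pattern 4+2; mod 13: f = (x + 3)(x + 8)(x^2 + 6x + 3)(x^2 + 10x + 5), pattern 2+2+1+1; mod 61: f = (x)(x + 2)(x + 8)(x + 19)(x^2 + 20x + 6), pattern 2+1+1+1+1; mod 97: f = (x + 8)(x + 10)(x + 47)(x^3 + 20x^2 + 65x + 10), pattern 3+1+1+1; mod 113: f = (x^2 + 6)(x^2 + 41x + 19)(x^2 + 60x + 61), pattern 2+2+2; mod 127: f = (x^3 + 33x^2 + x + 91)(x^3 + 82x^2 + 20x + 23), pattern 3+3. No other pattern occurs in this range, so the set of observed cycle types is {6, 3+2+1, 4+2, 2+2+1+1, 2+1+1+1+1, 3+1+1+1, 2+2+2, 3+3}. The candidates containing elements of all these cycle types are (S_3 x S_3) : C_2 (6T13) of order 72, S_6 (6T16) of order 720; the others are excluded. The observed types are precisely the cycle types that occur in (S_3 x S_3) : C_2 (6T13) (apart from the identity). Each of the other remaining candidates has further cycle types, and by the Chebotarev density theorem the matching factorization patterns would occur for a proportion of primes equal to their share of the group: S_6 (6T16) additionally contains elements of type 5+1, 4+1+1 (234 of its 720 elements, about 32% of primes). None of the 28 primes tested shows any such pattern (for each of these groups the chance of that is below 10^-4), which rules them out. Hence G = (S_3 x S_3) : C_2 (6T13), of order 72.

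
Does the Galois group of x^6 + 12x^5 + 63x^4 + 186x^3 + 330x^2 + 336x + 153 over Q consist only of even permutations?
No

The polynomial is irreducible of degree 6 over Q. Its discriminant is -16003008, which is not a perfect square. A Galois group lies in the alternating group exactly when the discriminant is a square in Q, so the Galois group (PGL(2,5)) is not contained in A_6.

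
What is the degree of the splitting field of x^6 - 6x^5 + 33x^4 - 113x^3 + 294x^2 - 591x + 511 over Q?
18

The degree of the splitting field over Q equals the order of the Galois group, so first determine the group. The polynomial f is an irreducible sextic over Q, so G = Gal(f/Q) is one of the 16 transitive subgroups 6T1, ..., 6T16 of S_6. The discriminant of f is -401254544639403, which is not a perfect square, so G is not contained in A_6. The transitive groups of degree 6 not contained in A_6 are: C_6 (6T1, order 6), S_3 (6T2, order 6), D_6 (6T3, order 12), C_3 x S_3 (6T5, order 18), A_4 x C_2 (6T6, order 24), S_4 (6T8, order 24), S_3 x S_3 (6T9, order 36), S_4 x C_2 (6T11, order 48), (S_3 x S_3) : C_2 (6T13, order 72), PGL(2,5) (6T14, order 120), S_6 (6T16, order 720). By Dedekind's theorem, for a prime p not dividing disc(f) the degrees of the irreducible factors of f mod p form the cycle type of an element of G. Factoring f modulo the 33 such primes p <= 151 (skipping 3, 7, 13, which divide the discriminant), each new pattern first appears at: mod 2: f = (x^6 + x^4 + x^3 + x + 1), pattern 6; mod 17: f = (x^2 + 4x + 1)(x^2 + 8x + 5)(x^2 + 16x + 7), pattern 2+2+2; mod 19: f = (x^3 + 16x^2 + 11)(x^3 + 16x^2 + 5x + 5), pattern 3+3; mod 31: f = (x + 2)(x + 8)(x + 18)(x^3 + 28x^2 + 14x + 12), pattern 3+1+1+1; mod 73: f = (x)(x + 10)(x + 16)(x + 22)(x + 44)(x + 48), pattern 1+1+1+1+1+1. No other pattern occurs in this range, so the set of observed cycle types is {6, 2+2+2, 3+3, 3+1+1+1, 1+1+1+1+1+1}. The candidates containing elements of all these cycle types are C_3 x S_3 (6T5) of order 18, S_3 x S_3 (6T9) of order 36, (S_3 x S_3) : C_2 (6T13) of order 72, S_6 (6T16) of order 720; the others are excluded. The observed types are precisely the cycle types that occur in C_3 x S_3 (6T5). Each of the other remaining candidates has further cycle types, and by the Chebotarev density theorem the matching factorization patterns would occur for a proportion of primes equal to their share of the group: S_3 x S_3 (6T9) additionally contains elements of type 2+2+1+1 (9 of its 36 elements, about 25% of primes); (S_3 x S_3) : C_2 (6T13) additionally contains elements of type 4+2, 3+2+1, 2+2+1+1, 2+1+1+1+1 (45 of its 72 elements, about 62% of primes); S_6 (6T16) additionally contains elements of type 5+1, 4+2, 4+1+1, 3+2+1, 2+2+1+1, 2+1+1+1+1 (504 of its 720 elements, about 70% of primes). None of the 33 primes tested shows any such pattern (for each of these groups the chance of that is below 10^-4), which rules them out. Hence G = C_3 x S_3 (6T5), of order 18. The Galois group C_3 x S_3 (6T5) has order 18, so the splitting field has degree 18 over Q.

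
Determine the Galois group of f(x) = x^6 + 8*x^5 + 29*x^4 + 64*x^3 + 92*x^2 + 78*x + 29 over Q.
The polynomial f is an irreducible sextic over Q, so G = Gal(f/Q) is one of the 16 transitive subgroups 6T1, ..., 6T16 of S_6. The discriminant of f is -1075648, which is not a perfect square, so G is not contained in A_6. The transitive groups of degree 6 not contained in A_6 are: C_6 (6T1, order 6), S_3 (6T2, order 6), D_6 (6T3, order 12), C_3 x S_3 (6T5, order 18), A_4 x C_2 (6T6, order 24), S_4 (6T8, order 24), S_3 x S_3 (6T9, order 36), S_4 x C_2 (6T11, order 48), (S_3 x S_3) : C_2 (6T13, order 72), PGL(2,5) (6T14, order 120), S_6 (6T16, order 720). By Dedekind's theorem, for a prime p not dividing disc(f) the degrees of the irreducible factors of f mod p form the cycle type of an element of G. Factoring f modulo the 37 such primes p <= 167 (skipping 2, 7, which divide the discriminant), each new pattern first appears at: mod 3: f = (x^6 + 2x^5 + 2x^4 + x^3 + 2x^2 + 2), pattern 6; mod 11: f = (x^3 + 2x^2 + 8x + 6)(x^3 + 6x^2 + 9x + 3), pattern 3+3; mod 13: f = (x^2 + 8)(x^2 + 10x + 6)(x^2 + 11x + 9), pattern 2+2+2; mod 29: f = (x)(x + 3)(x + 10)(x + 16)(x + 18)(x + 19), pattern 1+1+1+1+1+1. No other pattern occurs in this range, so the set of observed cycle types is {6, 3+3, 2+2+2, 1+1+1+1+1+1}. The candidates containing elements of all these cycle types are C_6 (6T1) of order 6, D_6 (6T3) of order 12, C_3 x S_3 (6T5) of order 18, A_4 x C_2 (6T6) of order 24, S_3 x S_3 (6T9) of order 36, S_4 x C_2 (6T11) of order 48, (S_3 x S_3) : C_2 (6T13) of order 72, PGL(2,5) (6T14) of order 120, S_6 (6T16) of order 720; the others are excluded. The observed types are precisely the cycle types that occur in C_6 (6T1). Each of the other remaining candidates has further cycle types, and by the Chebotarev density theorem the matching factorization patterns would occur for a proportion of primes equal to their share of the group: D_6 (6T3) additionally contains elements of type 2+2+1+1 (3 of its 12 elements, about 25% of primes); C_3 x S_3 (6T5) additionally contains elements of type 3+1+1+1 (4 of its 18 elements, about 22% of primes); A_4 x C_2 (6T6) additionally contains elements of type 2+2+1+1, 2+1+1+1+1 (6 of its 24 elements, about 25% of primes); S_3 x S_3 (6T9) additionally contains elements of type 3+1+1+1, 2+2+1+1 (13 of its 36 elements, about 36% of primes); S_4 x C_2 (6T11) additionally contains elements of type 4+2, 4+1+1, 2+2+1+1, 2+1+1+1+1 (24 of its 48 elements, about 50% of primes); (S_3 x S_3) : C_2 (6T13) additionally contains elements of type 4+2, 3+2+1, 3+1+1+1, 2+2+1+1, 2+1+1+1+1 (49 of its 72 elements, about 68% of primes); PGL(2,5) (6T14) additionally contains elements of type 5+1, 4+1+1, 2+2+1+1 (69 of its 120 elements, about 58% of primes); S_6 (6T16) additionally contains elements of type 5+1, 4+2, 4+1+1, 3+2+1, 3+1+1+1, 2+2+1+1, 2+1+1+1+1 (544 of its 720 elements, about 76% of primes). None of the 37 primes tested shows any such pattern (for each of these groups the chance of that is below 10^-4), which rules them out. Hence G = C_6 (6T1), of order 6.

C_6, the cyclic group of order 6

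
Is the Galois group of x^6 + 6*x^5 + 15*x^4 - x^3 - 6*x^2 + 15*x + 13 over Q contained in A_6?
No

The polynomial is irreducible of degree 6 over Q. Its discriminant is -2573642648187, which is not a perfect square. A Galois group lies in the alternating group exactly when the discriminant is a square in Q, so the Galois group ((S_3 x S_3) : C_2) is not contained in A_6.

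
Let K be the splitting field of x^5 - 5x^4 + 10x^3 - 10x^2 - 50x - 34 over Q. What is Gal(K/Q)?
The polynomial f is an irreducible quintic over Q, so G = Gal(f/Q) is a transitive subgroup of S_5: one of C_5 (5T1, order 5), D_5 (5T2, order 10), F_20 (5T3, order 20), A_5 (5T4, order 60) or S_5 (5T5, order 120). The discriminant of f is 58564000000 = 242000^2, a perfect square, so G is contained in A_5. The transitive groups of degree 5 contained in A_5 are: C_5 (5T1, order 5), D_5 (5T2, order 10), A_5 (5T4, order 60). By Dedekind's theorem, for a prime p not dividing disc(f) the degrees of the irreducible factors of f mod p form the cycle type of an element of G. Factoring f modulo the 3 such primes p <= 13 (skipping 2, 5, 11, which divide the discriminant), each new pattern first appears at: mod 3: f = (x^5 + x^4 + x^3 + 2x^2 + x + 2), pattern 5; mod 13: f = (x + 4)(x + 6)(x^3 + 11x^2 + 6x + 4), pattern 3+1+1. No other pattern occurs in this range, so the set of observed cycle types is {5, 3+1+1}. Among the candidates above, the only group containing elements of all these cycle types is A_5 (5T4) — each of C_5 (5T1), D_5 (5T2) lacks at least one of them. Hence G = A_5 (5T4), of order 60.

A_5 (also written A5)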